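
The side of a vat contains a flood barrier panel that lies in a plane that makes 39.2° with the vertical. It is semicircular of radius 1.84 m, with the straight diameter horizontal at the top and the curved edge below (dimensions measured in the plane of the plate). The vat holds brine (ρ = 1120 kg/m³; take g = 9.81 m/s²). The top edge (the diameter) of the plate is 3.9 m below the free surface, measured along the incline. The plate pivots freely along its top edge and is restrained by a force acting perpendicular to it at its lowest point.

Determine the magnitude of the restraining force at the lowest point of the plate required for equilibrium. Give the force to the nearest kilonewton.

γ = ρg = 1120 × 9.81 / 1000 = 10.9872 kN/m³.
The plate makes 39.2° with the vertical, i.e. θ = 90° − 39.2° = 50.8° to the horizontal. Measuring y along the incline from the free-surface line, vertical depth h = y·sinθ with sinθ = 0.774944.
The centroid of a semicircle lies 4r/(3π) = 0.78092 m from the diameter, here below the top edge, so y_c = 3.9 + 0.78092 = 4.68092 m and h_c = 4.68092 × 0.774944 = 3.62745 m.
A = πr²/2 = π × 1.84²/2 = 5.31809 m².
Resultant F = γ·h_c·A = 10.9872 × 3.62745 × 5.31809 = 211.955 kN.
I_c = (π/8 − 8/(9π))·r⁴ = 0.109757 × 1.84⁴ = 1.25807 m⁴.
Centre of pressure: y_p = y_c + I_c/(y_c·A) = 4.68092 + 1.25807/(4.68092 × 5.31809) = 4.68092 + 0.050538 = 4.73146 m along the plane.
The resultant acts 0.78092 + 0.050538 = 0.831458 m (along the plate) below the hinge at the top edge, so the moment about the hinge is M = F × 0.831458 = 211.955 × 0.831458 = 176.232 kN·m.
A normal force at the bottom, 1.84 m from the hinge, must supply this moment: P = 176.232/1.84 = 95.7783 kN.

P ≈ 96 kN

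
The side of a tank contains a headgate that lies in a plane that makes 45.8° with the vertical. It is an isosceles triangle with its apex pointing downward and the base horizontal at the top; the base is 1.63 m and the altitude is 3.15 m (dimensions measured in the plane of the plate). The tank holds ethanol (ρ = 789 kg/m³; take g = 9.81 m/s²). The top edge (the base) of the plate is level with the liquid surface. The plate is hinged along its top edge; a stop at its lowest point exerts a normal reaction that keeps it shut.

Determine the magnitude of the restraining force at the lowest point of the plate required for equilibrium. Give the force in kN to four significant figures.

γ = ρg = 789 × 9.81 / 1000 = 7.74009 kN/m³.
The plate makes 45.8° with the vertical, i.e. θ = 90° − 45.8° = 44.2° to the horizontal. Measuring y along the incline from the free-surface line, vertical depth h = y·sinθ with sinθ = 0.697165.
With the apex down, the centroid sits h/3 = 3.15/3 = 1.05 m below the base (the top edge), so y_c = 1.05 m and h_c = 1.05 × 0.697165 = 0.732023 m.
A = ½ × 1.63 × 3.15 = 2.56725 m².
Resultant F = γ·h_c·A = 7.74009 × 0.732023 × 2.56725 = 14.5458 kN.
I_c = b·h³/36 = 1.63 × 3.15³/36 = 1.4152 m⁴.
Centre of pressure: y_p = y_c + I_c/(y_c·A) = 1.05 + 1.4152/(1.05 × 2.56725) = 1.05 + 0.525001 = 1.575 m along the plane.
The resultant acts 1.05 + 0.525001 = 1.575 m (along the plate) below the hinge at the top edge, so the moment about the hinge is M = F × 1.575 = 14.5458 × 1.575 = 22.9096 kN·m.
A normal force at the bottom, 3.15 m from the hinge, must supply this moment: P = 22.9096/3.15 = 7.27289 kN.

P ≈ 7.273 kN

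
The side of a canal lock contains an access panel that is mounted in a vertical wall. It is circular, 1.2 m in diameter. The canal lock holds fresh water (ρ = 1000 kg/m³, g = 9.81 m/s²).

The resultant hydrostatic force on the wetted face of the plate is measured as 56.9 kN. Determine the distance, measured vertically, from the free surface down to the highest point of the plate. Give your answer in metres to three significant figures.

d_top ≈ 4.53 m

γ = ρg = 1000 × 9.81 = 9810 N/m³ = 9.81 kN/m³.
A = π(0.6)² = 1.13097 m².
From F = γ·h_c·A, the centroid depth is h_c = 56.9/(9.81 × 1.13097) = 5.12852 m.
The centroid is at the centre, 0.6 m below the top of the plate, so the highest point sits at h_top = 5.12852 − 0.6 = 4.52852 m below the surface.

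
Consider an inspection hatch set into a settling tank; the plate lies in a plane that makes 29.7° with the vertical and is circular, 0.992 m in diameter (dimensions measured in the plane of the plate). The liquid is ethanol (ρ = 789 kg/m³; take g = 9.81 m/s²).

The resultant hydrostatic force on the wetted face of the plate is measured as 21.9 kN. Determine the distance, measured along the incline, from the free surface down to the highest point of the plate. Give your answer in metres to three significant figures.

γ = ρg = 789 × 9.81 / 1000 = 7.74009 kN/m³.
A = π(0.496)² = 0.772882 m².
From F = γ·h_c·A, the centroid depth is h_c = 21.9/(7.74009 × 0.772882) = 3.66088 m.
The plate makes 29.7° with the vertical, i.e. θ = 90° − 29.7° = 60.3° to the horizontal. Measuring y along the incline from the free-surface line, vertical depth h = y·sinθ with sinθ = 0.868632.
Along the incline, y_c = h_c/sinθ = 3.66088/0.868632 = 4.21454 m.
The centroid is at the centre, 0.496 m below the top of the plate, so the highest point sits at y_top = 4.21454 − 0.496 = 3.71854 m along the incline.

y_top ≈ 3.72 m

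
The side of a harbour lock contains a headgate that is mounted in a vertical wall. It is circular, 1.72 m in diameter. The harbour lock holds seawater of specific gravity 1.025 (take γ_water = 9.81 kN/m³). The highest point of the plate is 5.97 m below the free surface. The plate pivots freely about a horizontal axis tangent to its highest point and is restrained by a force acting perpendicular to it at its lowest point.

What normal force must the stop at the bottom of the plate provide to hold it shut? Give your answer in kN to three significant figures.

γ = 1.025 × 9.81 = 10.05525 kN/m³.
The centroid is at the centre, 0.86 m below the top of the plate, so the centroid depth is h_c = 5.97 + 0.86 = 6.83 m.
A = π(0.86)² = 2.32352 m².
Resultant F = γ·h_c·A = 10.05525 × 6.83 × 2.32352 = 159.573 kN.
I_c = πr⁴/4 = π × 0.86⁴/4 = 0.429619 m⁴.
Centre of pressure: y_p = y_c + I_c/(y_c·A) = 6.83 + 0.429619/(6.83 × 2.32352) = 6.83 + 0.0270718 = 6.85707 m along the plane.
The resultant acts 0.86 + 0.0270718 = 0.887072 m (along the plate) below the hinge at the top edge, so the moment about the hinge is M = F × 0.887072 = 159.573 × 0.887072 = 141.553 kN·m.
A normal force at the bottom, 1.72 m from the hinge, must supply this moment: P = 141.553/1.72 = 82.2983 kN.

P ≈ 82.3 kN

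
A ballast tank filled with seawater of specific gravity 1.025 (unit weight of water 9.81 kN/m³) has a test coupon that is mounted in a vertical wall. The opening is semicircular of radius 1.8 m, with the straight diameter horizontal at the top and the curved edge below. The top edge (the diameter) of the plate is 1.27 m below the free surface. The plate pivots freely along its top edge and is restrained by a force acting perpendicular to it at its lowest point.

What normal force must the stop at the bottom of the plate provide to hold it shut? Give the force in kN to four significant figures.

γ = 1.025 × 9.81 = 10.05525 kN/m³.
The centroid of a semicircle lies 4r/(3π) = 0.763944 m from the diameter, here below the top edge, so the centroid depth is h_c = 1.27 + 0.763944 = 2.03394 m.
A = πr²/2 = π × 1.8²/2 = 5.08938 m².
Resultant F = γ·h_c·A = 10.05525 × 2.03394 × 5.08938 = 104.087 kN.
I_c = (π/8 − 8/(9π))·r⁴ = 0.109757 × 1.8⁴ = 1.15219 m⁴.
Centre of pressure: y_p = y_c + I_c/(y_c·A) = 2.03394 + 1.15219/(2.03394 × 5.08938) = 2.03394 + 0.111307 = 2.14525 m along the plane.
The resultant acts 0.763944 + 0.111307 = 0.875251 m (along the plate) below the hinge at the top edge, so the moment about the hinge is M = F × 0.875251 = 104.087 × 0.875251 = 91.1023 kN·m.
A normal force at the bottom, 1.8 m from the hinge, must supply this moment: P = 91.1023/1.8 = 50.6124 kN.

P ≈ 50.61 kN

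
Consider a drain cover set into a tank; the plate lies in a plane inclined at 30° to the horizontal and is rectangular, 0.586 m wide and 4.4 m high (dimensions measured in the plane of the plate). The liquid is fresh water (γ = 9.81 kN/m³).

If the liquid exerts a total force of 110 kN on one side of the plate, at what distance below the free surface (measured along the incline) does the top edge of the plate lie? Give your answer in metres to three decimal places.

y_top ≈ 6.498 m

γ = 9.81 kN/m³.
A = 0.586 × 4.4 = 2.5784 m².
From F = γ·h_c·A, the centroid depth is h_c = 110/(9.81 × 2.5784) = 4.34884 m.
Let θ = 30° be the plate's angle to the horizontal; measure y along the incline from where the plane meets the free surface. Vertical depth h = y·sinθ with sinθ = 0.500000.
Along the incline, y_c = h_c/sinθ = 4.34884/0.500000 = 8.69768 m.
The centroid lies 4.4/2 = 2.2 m below the top edge, so the top edge sits at y_top = 8.69768 − 2.2 = 6.49768 m along the incline.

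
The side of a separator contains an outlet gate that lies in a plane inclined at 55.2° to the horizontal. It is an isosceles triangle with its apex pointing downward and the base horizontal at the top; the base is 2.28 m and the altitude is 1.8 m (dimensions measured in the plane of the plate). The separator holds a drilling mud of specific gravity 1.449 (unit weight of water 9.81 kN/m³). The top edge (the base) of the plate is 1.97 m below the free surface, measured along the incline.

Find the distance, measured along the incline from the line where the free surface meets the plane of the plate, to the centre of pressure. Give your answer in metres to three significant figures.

γ = 1.449 × 9.81 = 14.21469 kN/m³.
Let θ = 55.2° be the plate's angle to the horizontal; measure y along the incline from where the plane meets the free surface. Vertical depth h = y·sinθ with sinθ = 0.821149.
With the apex down, the centroid sits h/3 = 1.8/3 = 0.6 m below the base (the top edge), so y_c = 1.97 + 0.6 = 2.57 m and h_c = 2.57 × 0.821149 = 2.11035 m.
A = ½ × 2.28 × 1.8 = 2.052 m².
Resultant F = γ·h_c·A = 14.21469 × 2.11035 × 2.052 = 61.5558 kN.
I_c = b·h³/36 = 2.28 × 1.8³/36 = 0.36936 m⁴.
Centre of pressure: y_p = y_c + I_c/(y_c·A) = 2.57 + 0.36936/(2.57 × 2.052) = 2.57 + 0.0700389 = 2.64004 m along the plane.

y_p = 2.64 m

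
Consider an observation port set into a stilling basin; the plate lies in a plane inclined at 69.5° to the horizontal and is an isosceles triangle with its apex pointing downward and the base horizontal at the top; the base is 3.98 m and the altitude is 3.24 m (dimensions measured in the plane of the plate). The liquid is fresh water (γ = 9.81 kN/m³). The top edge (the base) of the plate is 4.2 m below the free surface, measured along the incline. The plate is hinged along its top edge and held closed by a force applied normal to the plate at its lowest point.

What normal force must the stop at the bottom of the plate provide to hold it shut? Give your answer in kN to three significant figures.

P ≈ 115 kN

γ = 9.81 kN/m³.
Let θ = 69.5° be the plate's angle to the horizontal; measure y along the incline from where the plane meets the free surface. Vertical depth h = y·sinθ with sinθ = 0.936672.
With the apex down, the centroid sits h/3 = 3.24/3 = 1.08 m below the base (the top edge), so y_c = 4.2 + 1.08 = 5.28 m and h_c = 5.28 × 0.936672 = 4.94563 m.
A = ½ × 3.98 × 3.24 = 6.4476 m².
Resultant F = γ·h_c·A = 9.81 × 4.94563 × 6.4476 = 312.816 kN.
I_c = b·h³/36 = 3.98 × 3.24³/36 = 3.76024 m⁴.
Centre of pressure: y_p = y_c + I_c/(y_c·A) = 5.28 + 3.76024/(5.28 × 6.4476) = 5.28 + 0.110455 = 5.39046 m along the plane.
The resultant acts 1.08 + 0.110455 = 1.19046 m (along the plate) below the hinge at the top edge, so the moment about the hinge is M = F × 1.19046 = 312.816 × 1.19046 = 372.395 kN·m.
A normal force at the bottom, 3.24 m from the hinge, must supply this moment: P = 372.395/3.24 = 114.937 kN.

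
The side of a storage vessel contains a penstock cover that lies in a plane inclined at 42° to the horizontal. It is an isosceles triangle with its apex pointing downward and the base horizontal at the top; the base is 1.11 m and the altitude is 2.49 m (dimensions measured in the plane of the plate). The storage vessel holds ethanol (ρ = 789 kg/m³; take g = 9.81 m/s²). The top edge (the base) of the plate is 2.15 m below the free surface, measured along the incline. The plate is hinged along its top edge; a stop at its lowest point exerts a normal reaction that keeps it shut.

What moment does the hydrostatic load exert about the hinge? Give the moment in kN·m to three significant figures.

M ≈ 20.2 kN·m

γ = ρg = 789 × 9.81 / 1000 = 7.74009 kN/m³.
Let θ = 42° be the plate's angle to the horizontal; measure y along the incline from where the plane meets the free surface. Vertical depth h = y·sinθ with sinθ = 0.669131.
With the apex down, the centroid sits h/3 = 2.49/3 = 0.83 m below the base (the top edge), so y_c = 2.15 + 0.83 = 2.98 m and h_c = 2.98 × 0.669131 = 1.99401 m.
A = ½ × 1.11 × 2.49 = 1.38195 m².
Resultant F = γ·h_c·A = 7.74009 × 1.99401 × 1.38195 = 21.3288 kN.
I_c = b·h³/36 = 1.11 × 2.49³/36 = 0.476013 m⁴.
Centre of pressure: y_p = y_c + I_c/(y_c·A) = 2.98 + 0.476013/(2.98 × 1.38195) = 2.98 + 0.115587 = 3.09559 m along the plane.
The resultant acts 0.83 + 0.115587 = 0.945587 m (along the plate) below the hinge at the top edge, so the moment about the hinge is M = F × 0.945587 = 21.3288 × 0.945587 = 20.1682 kN·m.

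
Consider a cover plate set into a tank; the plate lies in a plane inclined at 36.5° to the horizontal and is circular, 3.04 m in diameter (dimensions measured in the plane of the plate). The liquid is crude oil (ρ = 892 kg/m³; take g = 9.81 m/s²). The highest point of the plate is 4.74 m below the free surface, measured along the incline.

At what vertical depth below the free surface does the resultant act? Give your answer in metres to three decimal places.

γ = ρg = 892 × 9.81 / 1000 = 8.75052 kN/m³.
Let θ = 36.5° be the plate's angle to the horizontal; measure y along the incline from where the plane meets the free surface. Vertical depth h = y·sinθ with sinθ = 0.594823.
The centroid is at the centre, 1.52 m below the top of the plate, so y_c = 4.74 + 1.52 = 6.26 m and h_c = 6.26 × 0.594823 = 3.72359 m.
A = π(1.52)² = 7.25834 m².
Resultant F = γ·h_c·A = 8.75052 × 3.72359 × 7.25834 = 236.501 kN.
I_c = πr⁴/4 = π × 1.52⁴/4 = 4.19241 m⁴.
Centre of pressure: y_p = y_c + I_c/(y_c·A) = 6.26 + 4.19241/(6.26 × 7.25834) = 6.26 + 0.0922682 = 6.35227 m along the plane.
Vertically, h_p = y_p·sinθ = 6.35227 × 0.594823 = 3.77848 m.

h_p = 3.778 m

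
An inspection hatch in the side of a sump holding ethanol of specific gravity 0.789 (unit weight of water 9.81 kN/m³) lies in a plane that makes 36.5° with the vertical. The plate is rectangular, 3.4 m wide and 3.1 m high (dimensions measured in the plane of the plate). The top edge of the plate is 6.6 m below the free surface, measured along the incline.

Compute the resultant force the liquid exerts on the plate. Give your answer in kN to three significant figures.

γ = 0.789 × 9.81 = 7.74009 kN/m³.
The plate makes 36.5° with the vertical, i.e. θ = 90° − 36.5° = 53.5° to the horizontal. Measuring y along the incline from the free-surface line, vertical depth h = y·sinθ with sinθ = 0.803857.
The centroid lies 3.1/2 = 1.55 m below the top edge, so y_c = 6.6 + 1.55 = 8.15 m and h_c = 8.15 × 0.803857 = 6.55143 m.
A = 3.4 × 3.1 = 10.54 m².
Resultant F = γ·h_c·A = 7.74009 × 6.55143 × 10.54 = 534.469 kN.

F ≈ 534 kN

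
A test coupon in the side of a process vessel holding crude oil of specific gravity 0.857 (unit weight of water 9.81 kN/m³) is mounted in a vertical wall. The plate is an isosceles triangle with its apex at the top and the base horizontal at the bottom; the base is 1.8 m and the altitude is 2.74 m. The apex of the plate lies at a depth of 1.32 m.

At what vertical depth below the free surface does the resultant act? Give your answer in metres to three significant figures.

h_p = 3.28 m

γ = 0.857 × 9.81 = 8.40717 kN/m³.
With the apex up, the centroid sits 2h/3 = 2 × 2.74/3 = 1.82667 m below the apex, so the centroid depth is h_c = 1.32 + 1.82667 = 3.14667 m.
A = ½ × 1.8 × 2.74 = 2.466 m².
Resultant F = γ·h_c·A = 8.40717 × 3.14667 × 2.466 = 65.237 kN.
I_c = b·h³/36 = 1.8 × 2.74³/36 = 1.02854 m⁴.
Centre of pressure: y_p = y_c + I_c/(y_c·A) = 3.14667 + 1.02854/(3.14667 × 2.466) = 3.14667 + 0.132549 = 3.27922 m along the plane.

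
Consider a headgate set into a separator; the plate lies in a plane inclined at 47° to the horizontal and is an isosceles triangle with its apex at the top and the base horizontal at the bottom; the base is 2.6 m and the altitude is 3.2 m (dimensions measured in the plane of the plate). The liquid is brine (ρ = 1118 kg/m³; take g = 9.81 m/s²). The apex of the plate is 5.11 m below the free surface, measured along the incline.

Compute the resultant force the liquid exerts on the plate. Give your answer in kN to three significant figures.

F ≈ 242 kN

γ = ρg = 1118 × 9.81 / 1000 = 10.96758 kN/m³.
Let θ = 47° be the plate's angle to the horizontal; measure y along the incline from where the plane meets the free surface. Vertical depth h = y·sinθ with sinθ = 0.731354.
With the apex up, the centroid sits 2h/3 = 2 × 3.2/3 = 2.13333 m below the apex, so y_c = 5.11 + 2.13333 = 7.24333 m and h_c = 7.24333 × 0.731354 = 5.29744 m.
A = ½ × 2.6 × 3.2 = 4.16 m².
Resultant F = γ·h_c·A = 10.96758 × 5.29744 × 4.16 = 241.696 kN.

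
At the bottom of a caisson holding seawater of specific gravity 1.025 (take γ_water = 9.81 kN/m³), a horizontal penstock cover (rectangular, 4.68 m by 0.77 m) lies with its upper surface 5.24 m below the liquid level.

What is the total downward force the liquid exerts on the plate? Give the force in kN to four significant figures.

F ≈ 189.9 kN

γ = 1.025 × 9.81 = 10.05525 kN/m³.
The plate is horizontal, so pressure is uniform at p = γ·h = 10.05525 × 5.24 = 52.6895 kN/m².
A = 4.68 × 0.77 = 3.6036 m².
F = p·A = 52.6895 × 3.6036 = 189.872 kN.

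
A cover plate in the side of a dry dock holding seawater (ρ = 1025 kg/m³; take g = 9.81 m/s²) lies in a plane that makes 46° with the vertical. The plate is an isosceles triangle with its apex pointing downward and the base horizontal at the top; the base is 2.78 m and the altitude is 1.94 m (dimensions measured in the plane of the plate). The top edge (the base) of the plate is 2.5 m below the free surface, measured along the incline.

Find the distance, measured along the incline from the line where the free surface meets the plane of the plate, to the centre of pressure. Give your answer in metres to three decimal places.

γ = ρg = 1025 × 9.81 / 1000 = 10.05525 kN/m³.
The plate makes 46° with the vertical, i.e. θ = 90° − 46° = 44° to the horizontal. Measuring y along the incline from the free-surface line, vertical depth h = y·sinθ with sinθ = 0.694658.
With the apex down, the centroid sits h/3 = 1.94/3 = 0.646667 m below the base (the top edge), so y_c = 2.5 + 0.646667 = 3.14667 m and h_c = 3.14667 × 0.694658 = 2.18586 m.
A = ½ × 2.78 × 1.94 = 2.6966 m².
Resultant F = γ·h_c·A = 10.05525 × 2.18586 × 2.6966 = 59.2696 kN.
I_c = b·h³/36 = 2.78 × 1.94³/36 = 0.563829 m⁴.
Centre of pressure: y_p = y_c + I_c/(y_c·A) = 3.14667 + 0.563829/(3.14667 × 2.6966) = 3.14667 + 0.0664477 = 3.21312 m along the plane.

y_p = 3.213 m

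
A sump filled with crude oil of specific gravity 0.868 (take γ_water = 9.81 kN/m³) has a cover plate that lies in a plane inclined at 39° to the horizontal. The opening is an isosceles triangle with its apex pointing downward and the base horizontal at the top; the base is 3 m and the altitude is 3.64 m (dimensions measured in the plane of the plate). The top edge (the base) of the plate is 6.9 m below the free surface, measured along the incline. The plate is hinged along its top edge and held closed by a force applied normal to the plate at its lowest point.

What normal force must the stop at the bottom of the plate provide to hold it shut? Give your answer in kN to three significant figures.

γ = 0.868 × 9.81 = 8.51508 kN/m³.
Let θ = 39° be the plate's angle to the horizontal; measure y along the incline from where the plane meets the free surface. Vertical depth h = y·sinθ with sinθ = 0.629320.
With the apex down, the centroid sits h/3 = 3.64/3 = 1.21333 m below the base (the top edge), so y_c = 6.9 + 1.21333 = 8.11333 m and h_c = 8.11333 × 0.629320 = 5.10588 m.
A = ½ × 3 × 3.64 = 5.46 m².
Resultant F = γ·h_c·A = 8.51508 × 5.10588 × 5.46 = 237.384 kN.
I_c = b·h³/36 = 3 × 3.64³/36 = 4.01905 m⁴.
Centre of pressure: y_p = y_c + I_c/(y_c·A) = 8.11333 + 4.01905/(8.11333 × 5.46) = 8.11333 + 0.090726 = 8.20406 m along the plane.
The resultant acts 1.21333 + 0.090726 = 1.30406 m (along the plate) below the hinge at the top edge, so the moment about the hinge is M = F × 1.30406 = 237.384 × 1.30406 = 309.563 kN·m.
A normal force at the bottom, 3.64 m from the hinge, must supply this moment: P = 309.563/3.64 = 85.0448 kN.

P ≈ 85.0 kN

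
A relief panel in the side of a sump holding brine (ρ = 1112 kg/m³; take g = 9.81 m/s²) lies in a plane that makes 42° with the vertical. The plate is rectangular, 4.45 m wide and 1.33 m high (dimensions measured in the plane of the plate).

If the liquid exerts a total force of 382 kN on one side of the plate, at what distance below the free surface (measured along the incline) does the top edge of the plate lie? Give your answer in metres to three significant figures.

y_top ≈ 7.30 m

γ = ρg = 1112 × 9.81 / 1000 = 10.90872 kN/m³.
A = 4.45 × 1.33 = 5.9185 m².
From F = γ·h_c·A, the centroid depth is h_c = 382/(10.90872 × 5.9185) = 5.91668 m.
The plate makes 42° with the vertical, i.e. θ = 90° − 42° = 48° to the horizontal. Measuring y along the incline from the free-surface line, vertical depth h = y·sinθ with sinθ = 0.743145.
Along the incline, y_c = h_c/sinθ = 5.91668/0.743145 = 7.96168 m.
The centroid lies 1.33/2 = 0.665 m below the top edge, so the top edge sits at y_top = 7.96168 − 0.665 = 7.29668 m along the incline.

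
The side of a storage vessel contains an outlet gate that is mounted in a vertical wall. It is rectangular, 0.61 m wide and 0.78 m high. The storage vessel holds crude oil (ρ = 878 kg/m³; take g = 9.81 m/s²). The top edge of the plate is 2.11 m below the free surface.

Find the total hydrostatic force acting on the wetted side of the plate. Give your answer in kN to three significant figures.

F ≈ 10.2 kN

γ = ρg = 878 × 9.81 / 1000 = 8.61318 kN/m³.
The centroid lies 0.78/2 = 0.39 m below the top edge, so the centroid depth is h_c = 2.11 + 0.39 = 2.5 m.
A = 0.61 × 0.78 = 0.4758 m².
Resultant F = γ·h_c·A = 8.61318 × 2.5 × 0.4758 = 10.2454 kN.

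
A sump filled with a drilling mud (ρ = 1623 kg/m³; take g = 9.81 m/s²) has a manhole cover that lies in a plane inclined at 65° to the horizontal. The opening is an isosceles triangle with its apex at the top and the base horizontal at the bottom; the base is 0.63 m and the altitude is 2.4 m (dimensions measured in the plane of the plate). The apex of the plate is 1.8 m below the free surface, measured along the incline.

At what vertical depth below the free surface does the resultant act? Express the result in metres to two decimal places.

γ = ρg = 1623 × 9.81 / 1000 = 15.92163 kN/m³.
Let θ = 65° be the plate's angle to the horizontal; measure y along the incline from where the plane meets the free surface. Vertical depth h = y·sinθ with sinθ = 0.906308.
With the apex up, the centroid sits 2h/3 = 2 × 2.4/3 = 1.6 m below the apex, so y_c = 1.8 + 1.6 = 3.4 m and h_c = 3.4 × 0.906308 = 3.08145 m.
A = ½ × 0.63 × 2.4 = 0.756 m².
Resultant F = γ·h_c·A = 15.92163 × 3.08145 × 0.756 = 37.0907 kN.
I_c = b·h³/36 = 0.63 × 2.4³/36 = 0.24192 m⁴.
Centre of pressure: y_p = y_c + I_c/(y_c·A) = 3.4 + 0.24192/(3.4 × 0.756) = 3.4 + 0.0941176 = 3.49412 m along the plane.
Vertically, h_p = y_p·sinθ = 3.49412 × 0.906308 = 3.16675 m.

h_p = 3.17 m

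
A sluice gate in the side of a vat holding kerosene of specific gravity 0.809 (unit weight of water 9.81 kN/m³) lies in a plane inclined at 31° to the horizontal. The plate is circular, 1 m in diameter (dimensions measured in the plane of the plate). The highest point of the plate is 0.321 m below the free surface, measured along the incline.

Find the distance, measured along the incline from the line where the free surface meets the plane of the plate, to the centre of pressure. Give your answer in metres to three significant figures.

y_p = 0.897 m

γ = 0.809 × 9.81 = 7.93629 kN/m³.
Let θ = 31° be the plate's angle to the horizontal; measure y along the incline from where the plane meets the free surface. Vertical depth h = y·sinθ with sinθ = 0.515038.
The centroid is at the centre, 0.5 m below the top of the plate, so y_c = 0.321 + 0.5 = 0.821 m and h_c = 0.821 × 0.515038 = 0.422846 m.
A = π(0.5)² = 0.785398 m².
Resultant F = γ·h_c·A = 7.93629 × 0.422846 × 0.785398 = 2.63566 kN.
I_c = πr⁴/4 = π × 0.5⁴/4 = 0.0490874 m⁴.
Centre of pressure: y_p = y_c + I_c/(y_c·A) = 0.821 + 0.0490874/(0.821 × 0.785398) = 0.821 + 0.0761267 = 0.897127 m along the plane.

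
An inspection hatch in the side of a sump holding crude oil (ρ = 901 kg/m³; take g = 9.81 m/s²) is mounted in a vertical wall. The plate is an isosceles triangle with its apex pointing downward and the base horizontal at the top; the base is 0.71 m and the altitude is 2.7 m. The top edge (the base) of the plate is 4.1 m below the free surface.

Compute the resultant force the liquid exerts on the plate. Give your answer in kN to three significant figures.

F ≈ 42.4 kN

γ = ρg = 901 × 9.81 / 1000 = 8.83881 kN/m³.
With the apex down, the centroid sits h/3 = 2.7/3 = 0.9 m below the base (the top edge), so the centroid depth is h_c = 4.1 + 0.9 = 5 m.
A = ½ × 0.71 × 2.7 = 0.9585 m².
Resultant F = γ·h_c·A = 8.83881 × 5 × 0.9585 = 42.36 kN.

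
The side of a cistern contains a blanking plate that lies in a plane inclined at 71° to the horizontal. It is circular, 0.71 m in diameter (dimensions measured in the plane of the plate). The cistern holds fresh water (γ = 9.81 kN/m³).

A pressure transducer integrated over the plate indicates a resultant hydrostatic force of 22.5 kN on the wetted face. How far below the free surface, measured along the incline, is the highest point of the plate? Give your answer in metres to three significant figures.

y_top ≈ 5.77 m

γ = 9.81 kN/m³.
A = π(0.355)² = 0.395919 m².
From F = γ·h_c·A, the centroid depth is h_c = 22.5/(9.81 × 0.395919) = 5.79305 m.
Let θ = 71° be the plate's angle to the horizontal; measure y along the incline from where the plane meets the free surface. Vertical depth h = y·sinθ with sinθ = 0.945519.
Along the incline, y_c = h_c/sinθ = 5.79305/0.945519 = 6.12685 m.
The centroid is at the centre, 0.355 m below the top of the plate, so the highest point sits at y_top = 6.12685 − 0.355 = 5.77185 m along the incline.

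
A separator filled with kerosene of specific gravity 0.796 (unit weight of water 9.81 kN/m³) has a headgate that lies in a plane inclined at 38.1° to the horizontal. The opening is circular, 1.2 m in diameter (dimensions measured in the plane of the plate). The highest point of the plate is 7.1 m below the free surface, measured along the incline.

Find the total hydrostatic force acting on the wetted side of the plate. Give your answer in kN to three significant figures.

γ = 0.796 × 9.81 = 7.80876 kN/m³.
Let θ = 38.1° be the plate's angle to the horizontal; measure y along the incline from where the plane meets the free surface. Vertical depth h = y·sinθ with sinθ = 0.617036.
The centroid is at the centre, 0.6 m below the top of the plate, so y_c = 7.1 + 0.6 = 7.7 m and h_c = 7.7 × 0.617036 = 4.75118 m.
A = π(0.6)² = 1.13097 m².
Resultant F = γ·h_c·A = 7.80876 × 4.75118 × 1.13097 = 41.9599 kN.

F ≈ 42.0 kN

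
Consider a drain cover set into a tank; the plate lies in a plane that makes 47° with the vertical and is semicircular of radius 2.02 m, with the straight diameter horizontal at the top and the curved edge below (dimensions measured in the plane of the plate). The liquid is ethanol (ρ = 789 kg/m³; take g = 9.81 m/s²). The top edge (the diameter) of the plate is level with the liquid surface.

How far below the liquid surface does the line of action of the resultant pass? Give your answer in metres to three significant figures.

γ = ρg = 789 × 9.81 / 1000 = 7.74009 kN/m³.
The plate makes 47° with the vertical, i.e. θ = 90° − 47° = 43° to the horizontal. Measuring y along the incline from the free-surface line, vertical depth h = y·sinθ with sinθ = 0.681998.
The centroid of a semicircle lies 4r/(3π) = 0.857315 m from the diameter, here below the top edge, so y_c = 0.857315 m and h_c = 0.857315 × 0.681998 = 0.584687 m.
A = πr²/2 = π × 2.02²/2 = 6.40948 m².
Resultant F = γ·h_c·A = 7.74009 × 0.584687 × 6.40948 = 29.0063 kN.
I_c = (π/8 − 8/(9π))·r⁴ = 0.109757 × 2.02⁴ = 1.82742 m⁴.
Centre of pressure: y_p = y_c + I_c/(y_c·A) = 0.857315 + 1.82742/(0.857315 × 6.40948) = 0.857315 + 0.332564 = 1.18988 m along the plane.
Vertically, h_p = y_p·sinθ = 1.18988 × 0.681998 = 0.811496 m.

h_p = 0.811 m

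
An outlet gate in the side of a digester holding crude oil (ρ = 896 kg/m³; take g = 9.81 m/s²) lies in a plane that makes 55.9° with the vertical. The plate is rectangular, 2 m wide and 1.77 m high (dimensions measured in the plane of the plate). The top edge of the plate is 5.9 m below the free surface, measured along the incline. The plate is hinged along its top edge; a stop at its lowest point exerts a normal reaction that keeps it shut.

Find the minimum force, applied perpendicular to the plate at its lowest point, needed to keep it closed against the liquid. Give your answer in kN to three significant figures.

P ≈ 61.8 kN

γ = ρg = 896 × 9.81 / 1000 = 8.78976 kN/m³.
The plate makes 55.9° with the vertical, i.e. θ = 90° − 55.9° = 34.1° to the horizontal. Measuring y along the incline from the free-surface line, vertical depth h = y·sinθ with sinθ = 0.560639.
The centroid lies 1.77/2 = 0.885 m below the top edge, so y_c = 5.9 + 0.885 = 6.785 m and h_c = 6.785 × 0.560639 = 3.80394 m.
A = 2 × 1.77 = 3.54 m².
Resultant F = γ·h_c·A = 8.78976 × 3.80394 × 3.54 = 118.362 kN.
I_c = b·h³/12 = 2 × 1.77³/12 = 0.924206 m⁴.
Centre of pressure: y_p = y_c + I_c/(y_c·A) = 6.785 + 0.924206/(6.785 × 3.54) = 6.785 + 0.0384783 = 6.82348 m along the plane.
The resultant acts 0.885 + 0.0384783 = 0.923478 m (along the plate) below the hinge at the top edge, so the moment about the hinge is M = F × 0.923478 = 118.362 × 0.923478 = 109.305 kN·m.
A normal force at the bottom, 1.77 m from the hinge, must supply this moment: P = 109.305/1.77 = 61.7542 kN.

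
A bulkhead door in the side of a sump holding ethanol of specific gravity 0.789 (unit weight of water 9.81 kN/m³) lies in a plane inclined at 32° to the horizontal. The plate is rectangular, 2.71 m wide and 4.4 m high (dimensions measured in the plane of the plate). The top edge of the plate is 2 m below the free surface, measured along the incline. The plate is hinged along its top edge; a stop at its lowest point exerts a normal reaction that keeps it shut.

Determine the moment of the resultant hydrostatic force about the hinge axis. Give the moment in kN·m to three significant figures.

M ≈ 531 kN·m

γ = 0.789 × 9.81 = 7.74009 kN/m³.
Let θ = 32° be the plate's angle to the horizontal; measure y along the incline from where the plane meets the free surface. Vertical depth h = y·sinθ with sinθ = 0.529919.
The centroid lies 4.4/2 = 2.2 m below the top edge, so y_c = 2 + 2.2 = 4.2 m and h_c = 4.2 × 0.529919 = 2.22566 m.
A = 2.71 × 4.4 = 11.924 m².
Resultant F = γ·h_c·A = 7.74009 × 2.22566 × 11.924 = 205.412 kN.
I_c = b·h³/12 = 2.71 × 4.4³/12 = 19.2374 m⁴.
Centre of pressure: y_p = y_c + I_c/(y_c·A) = 4.2 + 19.2374/(4.2 × 11.924) = 4.2 + 0.384127 = 4.58413 m along the plane.
The resultant acts 2.2 + 0.384127 = 2.58413 m (along the plate) below the hinge at the top edge, so the moment about the hinge is M = F × 2.58413 = 205.412 × 2.58413 = 530.811 kN·m.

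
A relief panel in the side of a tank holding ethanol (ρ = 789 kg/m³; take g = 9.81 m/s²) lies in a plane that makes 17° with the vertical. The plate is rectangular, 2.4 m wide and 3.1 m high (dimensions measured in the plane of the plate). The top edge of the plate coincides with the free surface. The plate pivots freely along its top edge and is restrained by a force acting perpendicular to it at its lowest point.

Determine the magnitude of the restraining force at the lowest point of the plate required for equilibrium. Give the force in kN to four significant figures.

P ≈ 56.91 kN

γ = ρg = 789 × 9.81 / 1000 = 7.74009 kN/m³.
The plate makes 17° with the vertical, i.e. θ = 90° − 17° = 73° to the horizontal. Measuring y along the incline from the free-surface line, vertical depth h = y·sinθ with sinθ = 0.956305.
The centroid lies 3.1/2 = 1.55 m below the top edge, so y_c = 1.55 m and h_c = 1.55 × 0.956305 = 1.48227 m.
A = 2.4 × 3.1 = 7.44 m².
Resultant F = γ·h_c·A = 7.74009 × 1.48227 × 7.44 = 85.3584 kN.
I_c = b·h³/12 = 2.4 × 3.1³/12 = 5.9582 m⁴.
Centre of pressure: y_p = y_c + I_c/(y_c·A) = 1.55 + 5.9582/(1.55 × 7.44) = 1.55 + 0.516667 = 2.06667 m along the plane.
The resultant acts 1.55 + 0.516667 = 2.06667 m (along the plate) below the hinge at the top edge, so the moment about the hinge is M = F × 2.06667 = 85.3584 × 2.06667 = 176.408 kN·m.
A normal force at the bottom, 3.1 m from the hinge, must supply this moment: P = 176.408/3.1 = 56.9058 kN.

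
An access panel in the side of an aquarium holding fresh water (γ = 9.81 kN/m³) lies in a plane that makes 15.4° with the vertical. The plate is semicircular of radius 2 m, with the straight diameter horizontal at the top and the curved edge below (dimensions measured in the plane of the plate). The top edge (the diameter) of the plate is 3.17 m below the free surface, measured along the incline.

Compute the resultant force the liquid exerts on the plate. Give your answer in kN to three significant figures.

F ≈ 239 kN

γ = 9.81 kN/m³.
The plate makes 15.4° with the vertical, i.e. θ = 90° − 15.4° = 74.6° to the horizontal. Measuring y along the incline from the free-surface line, vertical depth h = y·sinθ with sinθ = 0.964095.
The centroid of a semicircle lies 4r/(3π) = 0.848826 m from the diameter, here below the top edge, so y_c = 3.17 + 0.848826 = 4.01883 m and h_c = 4.01883 × 0.964095 = 3.87453 m.
A = πr²/2 = π × 2²/2 = 6.28319 m².
Resultant F = γ·h_c·A = 9.81 × 3.87453 × 6.28319 = 238.819 kN.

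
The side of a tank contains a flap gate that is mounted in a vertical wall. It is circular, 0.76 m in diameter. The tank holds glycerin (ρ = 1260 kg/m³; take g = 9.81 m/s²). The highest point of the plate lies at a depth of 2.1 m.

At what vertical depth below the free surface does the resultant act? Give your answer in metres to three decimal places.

γ = ρg = 1260 × 9.81 / 1000 = 12.3606 kN/m³.
The centroid is at the centre, 0.38 m below the top of the plate, so the centroid depth is h_c = 2.1 + 0.38 = 2.48 m.
A = π(0.38)² = 0.453646 m².
Resultant F = γ·h_c·A = 12.3606 × 2.48 × 0.453646 = 13.9062 kN.
I_c = πr⁴/4 = π × 0.38⁴/4 = 0.0163766 m⁴.
Centre of pressure: y_p = y_c + I_c/(y_c·A) = 2.48 + 0.0163766/(2.48 × 0.453646) = 2.48 + 0.0145564 = 2.49456 m along the plane.

h_p = 2.495 m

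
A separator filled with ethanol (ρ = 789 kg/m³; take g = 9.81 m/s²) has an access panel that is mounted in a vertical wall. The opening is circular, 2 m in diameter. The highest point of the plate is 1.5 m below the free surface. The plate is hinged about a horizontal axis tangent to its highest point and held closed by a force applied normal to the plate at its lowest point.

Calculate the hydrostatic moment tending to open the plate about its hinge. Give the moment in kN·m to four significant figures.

γ = ρg = 789 × 9.81 / 1000 = 7.74009 kN/m³.
The centroid is at the centre, 1 m below the top of the plate, so the centroid depth is h_c = 1.5 + 1 = 2.5 m.
A = π(1)² = 3.14159 m².
Resultant F = γ·h_c·A = 7.74009 × 2.5 × 3.14159 = 60.7905 kN.
I_c = πr⁴/4 = π × 1⁴/4 = 0.785398 m⁴.
Centre of pressure: y_p = y_c + I_c/(y_c·A) = 2.5 + 0.785398/(2.5 × 3.14159) = 2.5 + 0.1 = 2.6 m along the plane.
The resultant acts 1 + 0.1 = 1.1 m (along the plate) below the hinge at the top edge, so the moment about the hinge is M = F × 1.1 = 60.7905 × 1.1 = 66.8696 kN·m.

M ≈ 66.87 kN·m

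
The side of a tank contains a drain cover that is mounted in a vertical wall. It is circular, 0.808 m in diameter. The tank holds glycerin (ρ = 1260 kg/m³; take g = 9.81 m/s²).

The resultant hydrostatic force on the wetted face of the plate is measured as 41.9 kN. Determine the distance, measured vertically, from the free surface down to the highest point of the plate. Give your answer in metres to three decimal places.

d_top ≈ 6.207 m

γ = ρg = 1260 × 9.81 / 1000 = 12.3606 kN/m³.
A = π(0.404)² = 0.512758 m².
From F = γ·h_c·A, the centroid depth is h_c = 41.9/(12.3606 × 0.512758) = 6.61092 m.
The centroid is at the centre, 0.404 m below the top of the plate, so the highest point sits at h_top = 6.61092 − 0.404 = 6.20692 m below the surface.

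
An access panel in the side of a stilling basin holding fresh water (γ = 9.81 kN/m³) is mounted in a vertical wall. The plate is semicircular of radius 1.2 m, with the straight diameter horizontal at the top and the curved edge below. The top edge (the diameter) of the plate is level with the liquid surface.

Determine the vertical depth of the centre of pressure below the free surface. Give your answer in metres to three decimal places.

γ = 9.81 kN/m³.
The centroid of a semicircle lies 4r/(3π) = 0.509296 m from the diameter, here below the top edge, so the centroid depth is h_c = 0.509296 m.
A = πr²/2 = π × 1.2²/2 = 2.26195 m².
Resultant F = γ·h_c·A = 9.81 × 0.509296 × 2.26195 = 11.3011 kN.
I_c = (π/8 − 8/(9π))·r⁴ = 0.109757 × 1.2⁴ = 0.227592 m⁴.
Centre of pressure: y_p = y_c + I_c/(y_c·A) = 0.509296 + 0.227592/(0.509296 × 2.26195) = 0.509296 + 0.197562 = 0.706858 m along the plane.

h_p = 0.707 m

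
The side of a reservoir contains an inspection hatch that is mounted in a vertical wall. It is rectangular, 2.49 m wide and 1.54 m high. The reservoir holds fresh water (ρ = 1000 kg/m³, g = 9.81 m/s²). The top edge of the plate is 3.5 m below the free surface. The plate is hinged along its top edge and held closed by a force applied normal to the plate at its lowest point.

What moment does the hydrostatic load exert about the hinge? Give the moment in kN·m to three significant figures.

γ = ρg = 1000 × 9.81 = 9810 N/m³ = 9.81 kN/m³.
The centroid lies 1.54/2 = 0.77 m below the top edge, so the centroid depth is h_c = 3.5 + 0.77 = 4.27 m.
A = 2.49 × 1.54 = 3.8346 m².
Resultant F = γ·h_c·A = 9.81 × 4.27 × 3.8346 = 160.626 kN.
I_c = b·h³/12 = 2.49 × 1.54³/12 = 0.757845 m⁴.
Centre of pressure: y_p = y_c + I_c/(y_c·A) = 4.27 + 0.757845/(4.27 × 3.8346) = 4.27 + 0.0462842 = 4.31628 m along the plane.
The resultant acts 0.77 + 0.0462842 = 0.816284 m (along the plate) below the hinge at the top edge, so the moment about the hinge is M = F × 0.816284 = 160.626 × 0.816284 = 131.116 kN·m.

M ≈ 131 kN·m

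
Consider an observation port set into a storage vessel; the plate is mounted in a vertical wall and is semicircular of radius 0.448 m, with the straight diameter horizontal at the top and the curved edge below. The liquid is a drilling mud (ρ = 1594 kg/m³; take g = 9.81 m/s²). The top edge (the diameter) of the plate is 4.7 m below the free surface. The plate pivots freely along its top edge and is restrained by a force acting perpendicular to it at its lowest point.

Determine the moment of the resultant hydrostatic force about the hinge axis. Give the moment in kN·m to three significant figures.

M ≈ 4.65 kN·m

γ = ρg = 1594 × 9.81 / 1000 = 15.63714 kN/m³.
The centroid of a semicircle lies 4r/(3π) = 0.190137 m from the diameter, here below the top edge, so the centroid depth is h_c = 4.7 + 0.190137 = 4.89014 m.
A = πr²/2 = π × 0.448²/2 = 0.315265 m².
Resultant F = γ·h_c·A = 15.63714 × 4.89014 × 0.315265 = 24.1076 kN.
I_c = (π/8 − 8/(9π))·r⁴ = 0.109757 × 0.448⁴ = 0.00442124 m⁴.
Centre of pressure: y_p = y_c + I_c/(y_c·A) = 4.89014 + 0.00442124/(4.89014 × 0.315265) = 4.89014 + 0.00286779 = 4.89301 m along the plane.
The resultant acts 0.190137 + 0.00286779 = 0.193005 m (along the plate) below the hinge at the top edge, so the moment about the hinge is M = F × 0.193005 = 24.1076 × 0.193005 = 4.65289 kN·m.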